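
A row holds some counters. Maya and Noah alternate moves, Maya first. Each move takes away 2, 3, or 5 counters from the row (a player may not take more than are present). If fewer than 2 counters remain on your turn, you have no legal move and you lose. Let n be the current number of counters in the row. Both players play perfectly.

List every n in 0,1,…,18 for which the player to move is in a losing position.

0, 1, 7, 8, 14, 15

Compute win/loss labels from the base case upward. A position with no move is L. Any other position is W if it can reach an L in one move, else L.
n=0: no move → L
n=1: no move → L
n=2: W (go to 0, an L position)
n=3: W (go to 1, an L position)
n=4: W (go to 1, an L position)
n=5: W (go to 0, an L position)
n=6: W (go to 1, an L position)
n=7: L (options 5(W), 4(W), 2(W) are all W)
n=8: L (options 6(W), 5(W), 3(W) are all W)
n=9: W (go to 7, an L position)
n=10: W (go to 8, an L position)
n=11: W (go to 8, an L position)
n=12: W (go to 7, an L position)
n=13: W (go to 8, an L position)
n=14: L (options 12(W), 11(W), 9(W) are all W)
n=15: L (options 13(W), 12(W), 10(W) are all W)
n=16: W (go to 14, an L position)
n=17: W (go to 15, an L position)
n=18: W (go to 15, an L position)
The losing starting values of n are exactly the entries labelled L in this table (6 of them).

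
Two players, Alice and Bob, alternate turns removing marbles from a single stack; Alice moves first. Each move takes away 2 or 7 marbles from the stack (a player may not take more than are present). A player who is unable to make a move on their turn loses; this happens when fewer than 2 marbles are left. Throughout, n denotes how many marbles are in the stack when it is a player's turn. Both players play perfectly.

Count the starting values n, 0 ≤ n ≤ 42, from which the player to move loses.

Build the W/L table. Terminal = L. A non-terminal position is W if it has a move to some L; otherwise it is L.
n=0: no move → L
n=1: no move → L
n=2: →0(L), so W
n=3: →1(L), so W
n=4: →2(W) only, which is W, so L
n=5: →3(W) only, which is W, so L
n=6: →4(L), so W
n=7: →5(L), so W
n=8: →1(L), so W
n=9: →7(W), 2(W) — all W, so L
n=10: →8(W), 3(W) — all W, so L
n=11: →9(L), so W
n=12: →10(L), so W
n=13: →11(W), 6(W) — all W, so L
n=14: →12(W), 7(W) — all W, so L
n=15: →13(L), so W
n=16: →14(L), so W
n=17: →10(L), so W
n=18: →16(W), 11(W) — all W, so L
n=19: →17(W), 12(W) — all W, so L
n=20: →18(L), so W
n=21: →19(L), so W
n=22: →20(W), 15(W) — all W, so L
n=23: →21(W), 16(W) — all W, so L
n=24: →22(L), so W
n=25: →23(L), so W
n=26: →19(L), so W
n=27: →25(W), 20(W) — all W, so L
n=28: →26(W), 21(W) — all W, so L
n=29: →27(L), so W
n=30: →28(L), so W
n=31: →29(W), 24(W) — all W, so L
n=32: →30(W), 25(W) — all W, so L
n=33: →31(L), so W
n=34: →32(L), so W
n=35: →28(L), so W
n=36: →34(W), 29(W) — all W, so L
n=37: →35(W), 30(W) — all W, so L
n=38: →36(L), so W
n=39: →37(L), so W
n=40: →38(W), 33(W) — all W, so L
n=41: →39(W), 34(W) — all W, so L
n=42: →40(L), so W
L entries with 0 ≤ n ≤ 42: n = 0, 1, 4, 5, 9, 10, 13, 14, 18, 19, 22, 23, 27, 28, 31, 32, 36, 37, 40, 41; that makes 20.

20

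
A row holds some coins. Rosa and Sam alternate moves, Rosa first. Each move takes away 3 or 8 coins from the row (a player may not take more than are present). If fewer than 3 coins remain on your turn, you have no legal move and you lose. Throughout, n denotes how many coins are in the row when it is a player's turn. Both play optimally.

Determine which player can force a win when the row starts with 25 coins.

Classify positions by backward induction: terminal positions (no move available) are L. From any other position, the mover wins iff some move reaches an L.
n=0: no move → L
n=1: no move → L
n=2: no move → L
n=3: W (go to 0, an L position)
n=4: W (go to 1, an L position)
n=5: W (go to 2, an L position)
n=6: L (sole option 3(W) is W)
n=7: L (sole option 4(W) is W)
n=8: W (go to 0, an L position)
n=9: W (go to 6, an L position)
n=10: W (go to 7, an L position)
n=11: L (options 8(W), 3(W) are all W)
n=12: L (options 9(W), 4(W) are all W)
n=13: L (options 10(W), 5(W) are all W)
n=14: W (go to 11, an L position)
n=15: W (go to 12, an L position)
n=16: W (go to 13, an L position)
n=17: L (options 14(W), 9(W) are all W)
n=18: L (options 15(W), 10(W) are all W)
n=19: W (go to 11, an L position)
n=20: W (go to 17, an L position)
n=21: W (go to 18, an L position)
n=22: L (options 19(W), 14(W) are all W)
n=23: L (options 20(W), 15(W) are all W)
n=24: L (options 21(W), 16(W) are all W)
n=25: W (go to 22, an L position)
The starting position 25 is W: Rosa should remove 3, leaving 22, handing over an L position.

Rosa wins.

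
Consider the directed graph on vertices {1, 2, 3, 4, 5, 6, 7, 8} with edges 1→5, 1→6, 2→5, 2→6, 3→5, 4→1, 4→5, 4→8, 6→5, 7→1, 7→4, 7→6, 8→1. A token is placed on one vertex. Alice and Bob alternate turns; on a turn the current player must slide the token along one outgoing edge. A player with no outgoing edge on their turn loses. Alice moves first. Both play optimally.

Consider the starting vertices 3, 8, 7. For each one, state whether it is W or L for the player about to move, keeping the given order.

3: W, 8: L, 7: L

Work bottom-up. With no move the player to move loses. Otherwise the position is W if at least one move leads to an L position for the opponent, and L if every move leads to a W.
Every edge goes from a vertex to one that appears earlier in the order 5, 6, 1, 2, 8, 3, 4, 7, so processing vertices in that order labels each vertex after all of its successors.
5: no outgoing edge → L
6: W (go to 5, an L position)
1: W (go to 5, an L position)
2: W (go to 5, an L position)
8: L (sole option 1(W) is W)
3: W (go to 5, an L position)
4: W (go to 8, an L position)
7: L (options 4(W), 1(W), 6(W) are all W)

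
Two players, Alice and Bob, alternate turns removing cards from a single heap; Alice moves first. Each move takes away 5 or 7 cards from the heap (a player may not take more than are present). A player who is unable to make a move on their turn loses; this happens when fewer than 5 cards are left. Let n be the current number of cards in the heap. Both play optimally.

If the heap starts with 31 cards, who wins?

Alice wins.

Label each position W (a win for the player to move) or L (a loss). A position with no legal move is L; any other position is W exactly when some move reaches an L, and L when every move reaches a W.
n=0: no move → L
n=1: no move → L
n=2: no move → L
n=3: no move → L
n=4: no move → L
n=5: W (go to 0, an L position)
n=6: W (go to 1, an L position)
n=7: W (go to 2, an L position)
n=8: W (go to 3, an L position)
n=9: W (go to 4, an L position)
n=10: W (go to 3, an L position)
n=11: W (go to 4, an L position)
n=12: L (options 7(W), 5(W) are all W)
n=13: L (options 8(W), 6(W) are all W)
n=14: L (options 9(W), 7(W) are all W)
n=15: L (options 10(W), 8(W) are all W)
n=16: L (options 11(W), 9(W) are all W)
n=17: W (go to 12, an L position)
n=18: W (go to 13, an L position)
n=19: W (go to 14, an L position)
n=20: W (go to 15, an L position)
n=21: W (go to 16, an L position)
n=22: W (go to 15, an L position)
n=23: W (go to 16, an L position)
n=24: L (options 19(W), 17(W) are all W)
n=25: L (options 20(W), 18(W) are all W)
n=26: L (options 21(W), 19(W) are all W)
n=27: L (options 22(W), 20(W) are all W)
n=28: L (options 23(W), 21(W) are all W)
n=29: W (go to 24, an L position)
n=30: W (go to 25, an L position)
n=31: W (go to 26, an L position)
From 31 Alice can remove 5, leaving 26, reaching an L position.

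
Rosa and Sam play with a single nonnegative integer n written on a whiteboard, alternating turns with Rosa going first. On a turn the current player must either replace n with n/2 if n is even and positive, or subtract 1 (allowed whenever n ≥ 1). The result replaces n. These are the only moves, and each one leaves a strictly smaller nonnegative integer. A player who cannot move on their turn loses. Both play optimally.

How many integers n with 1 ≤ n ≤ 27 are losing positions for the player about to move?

13

Compute win/loss labels from the base case upward. A position with no move is L. Any other position is W if it can reach an L in one move, else L.
n=0: no move → L
n=1: reaches L-position 0 → W
n=2: only reaches 1(W), which is W → L
n=3: reaches L-position 2 → W
n=4: reaches L-position 2 → W
n=5: only reaches 4(W), which is W → L
n=6: reaches L-position 5 → W
n=7: only reaches 6(W), which is W → L
n=8: reaches L-position 7 → W
n=9: only reaches 8(W), which is W → L
n=10: reaches L-position 5 → W
n=11: only reaches 10(W), which is W → L
n=12: reaches L-position 11 → W
n=13: only reaches 12(W), which is W → L
n=14: reaches L-position 7 → W
n=15: only reaches 14(W), which is W → L
n=16: reaches L-position 15 → W
n=17: only reaches 16(W), which is W → L
n=18: reaches L-position 9 → W
n=19: only reaches 18(W), which is W → L
n=20: reaches L-position 19 → W
n=21: only reaches 20(W), which is W → L
n=22: reaches L-position 11 → W
n=23: only reaches 22(W), which is W → L
n=24: reaches L-position 23 → W
n=25: only reaches 24(W), which is W → L
n=26: reaches L-position 13 → W
n=27: only reaches 26(W), which is W → L
L entries with 1 ≤ n ≤ 27 (n=0 is outside the asked range and is not counted): n = 2, 5, 7, 9, 11, 13, 15, 17, 19, 21, 23, 25, 27; that makes 13.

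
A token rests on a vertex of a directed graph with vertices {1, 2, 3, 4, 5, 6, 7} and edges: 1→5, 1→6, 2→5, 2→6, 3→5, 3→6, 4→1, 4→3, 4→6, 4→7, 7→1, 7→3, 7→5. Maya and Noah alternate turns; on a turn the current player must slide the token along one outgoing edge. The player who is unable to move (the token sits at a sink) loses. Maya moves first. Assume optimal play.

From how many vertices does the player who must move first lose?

Classify positions by backward induction: terminal positions (no move available) are L. From any other position, the mover wins iff some move reaches an L.
Every edge goes from a vertex to one that appears earlier in the order 5, 6, 1, 3, 7, 4, 2, so processing vertices in that order labels each vertex after all of its successors.
5: no outgoing edge → L
6: no outgoing edge → L
1: →6(L), so W
3: →6(L), so W
7: →5(L), so W
4: →6(L), so W
2: →6(L), so W
The L vertices are 5, 6; that is 2 in all.

2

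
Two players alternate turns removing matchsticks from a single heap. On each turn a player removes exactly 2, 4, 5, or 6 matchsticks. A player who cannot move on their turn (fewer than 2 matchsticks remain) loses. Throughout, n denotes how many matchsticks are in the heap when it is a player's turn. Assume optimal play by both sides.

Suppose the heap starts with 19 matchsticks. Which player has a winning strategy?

Label each position W (a win for the player to move) or L (a loss). A position with no legal move is L; any other position is W exactly when some move reaches an L, and L when every move reaches a W.
n=0: no move → L
n=1: no move → L
n=2: →0(L), so W
n=3: →1(L), so W
n=4: →0(L), so W
n=5: →1(L), so W
n=6: →1(L), so W
n=7: →1(L), so W
n=8: →6(W), 4(W), 3(W), 2(W) — all W, so L
n=9: →7(W), 5(W), 4(W), 3(W) — all W, so L
n=10: →8(L), so W
n=11: →9(L), so W
n=12: →8(L), so W
n=13: →9(L), so W
n=14: →9(L), so W
n=15: →9(L), so W
n=16: →14(W), 12(W), 11(W), 10(W) — all W, so L
n=17: →15(W), 13(W), 12(W), 11(W) — all W, so L
n=18: →16(L), so W
n=19: →17(L), so W
From 19 the player to move can remove 2, leaving 17, reaching an L position.

The first player wins.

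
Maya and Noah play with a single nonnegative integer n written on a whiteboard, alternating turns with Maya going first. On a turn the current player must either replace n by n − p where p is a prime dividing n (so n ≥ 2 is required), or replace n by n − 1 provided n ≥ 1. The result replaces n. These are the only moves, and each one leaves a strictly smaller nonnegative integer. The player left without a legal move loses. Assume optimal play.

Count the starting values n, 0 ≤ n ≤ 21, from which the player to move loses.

6

Label each position W (a win for the player to move) or L (a loss). A position with no legal move is L; any other position is W exactly when some move reaches an L, and L when every move reaches a W.
n=0: no move → L
n=1: →0(L), so W
n=2: →0(L), so W
n=3: →0(L), so W
n=4: →2(W), 3(W) — all W, so L
n=5: →0(L), so W
n=6: →4(L), so W
n=7: →0(L), so W
n=8: →6(W), 7(W) — all W, so L
n=9: →8(L), so W
n=10: →8(L), so W
n=11: →0(L), so W
n=12: →9(W), 10(W), 11(W) — all W, so L
n=13: →0(L), so W
n=14: →12(L), so W
n=15: →12(L), so W
n=16: →14(W), 15(W) — all W, so L
n=17: →0(L), so W
n=18: →16(L), so W
n=19: →0(L), so W
n=20: →15(W), 18(W), 19(W) — all W, so L
n=21: →20(L), so W
L entries with 0 ≤ n ≤ 21: n = 0, 4, 8, 12, 16, 20; that makes 6.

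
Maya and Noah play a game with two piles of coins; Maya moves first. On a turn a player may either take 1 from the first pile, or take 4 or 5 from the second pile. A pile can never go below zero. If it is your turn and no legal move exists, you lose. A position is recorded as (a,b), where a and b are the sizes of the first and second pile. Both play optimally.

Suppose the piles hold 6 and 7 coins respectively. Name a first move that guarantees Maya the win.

Move to (5,7).

Work bottom-up. With no move the player to move loses. Otherwise the position is W if at least one move leads to an L position for the opponent, and L if every move leads to a W.
No move ever increases a pile, so every position that can arise here has a ≤ 6 and b ≤ 7; it is enough to label the cells with 0 ≤ a ≤ 6 and 0 ≤ b ≤ 7.
Every move lowers a or b (never raises either), so fill the grid row by row in increasing a, and left to right within a row: each cell's successors are then already labelled.
      b=0  b=1  b=2  b=3  b=4  b=5  b=6  b=7
a=0:    L    L    L    L    W    W    W    W
a=1:    W    W    W    W    L    L    L    L
a=2:    L    L    L    L    W    W    W    W
a=3:    W    W    W    W    L    L    L    L
a=4:    L    L    L    L    W    W    W    W
a=5:    W    W    W    W    L    L    L    L
a=6:    L    L    L    L    W    W    W    W
Cells with no legal move (terminal, hence L): (0,0), (0,1), (0,2), (0,3).
The remaining L cells, each justified by listing all of its moves:
(1,4): only reaches (0,4)(W), (1,0)(W), all W → L
(1,5): only reaches (0,5)(W), (1,1)(W), (1,0)(W), all W → L
(1,6): only reaches (0,6)(W), (1,2)(W), (1,1)(W), all W → L
(1,7): only reaches (0,7)(W), (1,3)(W), (1,2)(W), all W → L
(2,0): only reaches (1,0)(W), which is W → L
(2,1): only reaches (1,1)(W), which is W → L
(2,2): only reaches (1,2)(W), which is W → L
(2,3): only reaches (1,3)(W), which is W → L
(3,4): only reaches (2,4)(W), (3,0)(W), all W → L
(3,5): only reaches (2,5)(W), (3,1)(W), (3,0)(W), all W → L
(3,6): only reaches (2,6)(W), (3,2)(W), (3,1)(W), all W → L
(3,7): only reaches (2,7)(W), (3,3)(W), (3,2)(W), all W → L
(4,0): only reaches (3,0)(W), which is W → L
(4,1): only reaches (3,1)(W), which is W → L
(4,2): only reaches (3,2)(W), which is W → L
(4,3): only reaches (3,3)(W), which is W → L
(5,4): only reaches (4,4)(W), (5,0)(W), all W → L
(5,5): only reaches (4,5)(W), (5,1)(W), (5,0)(W), all W → L
(5,6): only reaches (4,6)(W), (5,2)(W), (5,1)(W), all W → L
(5,7): only reaches (4,7)(W), (5,3)(W), (5,2)(W), all W → L
(6,0): only reaches (5,0)(W), which is W → L
(6,1): only reaches (5,1)(W), which is W → L
(6,2): only reaches (5,2)(W), which is W → L
(6,3): only reaches (5,3)(W), which is W → L
Every other cell has at least one move into one of the L cells above, so it is W.
From (6,7), the L positions reachable in one move are: (5,7), (6,3), (6,2). Any move reaching one of these is winning.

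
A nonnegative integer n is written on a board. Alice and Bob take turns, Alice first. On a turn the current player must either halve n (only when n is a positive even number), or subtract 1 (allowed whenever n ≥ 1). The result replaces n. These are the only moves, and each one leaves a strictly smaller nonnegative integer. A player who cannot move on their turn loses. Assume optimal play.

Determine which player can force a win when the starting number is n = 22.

Alice wins.

Label each position W (a win for the player to move) or L (a loss). A position with no legal move is L; any other position is W exactly when some move reaches an L, and L when every move reaches a W.
n=0: no move → L
n=1: W (go to 0, an L position)
n=2: L (sole option 1(W) is W)
n=3: W (go to 2, an L position)
n=4: W (go to 2, an L position)
n=5: L (sole option 4(W) is W)
n=6: W (go to 5, an L position)
n=7: L (sole option 6(W) is W)
n=8: W (go to 7, an L position)
n=9: L (sole option 8(W) is W)
n=10: W (go to 5, an L position)
n=11: L (sole option 10(W) is W)
n=12: W (go to 11, an L position)
n=13: L (sole option 12(W) is W)
n=14: W (go to 7, an L position)
n=15: L (sole option 14(W) is W)
n=16: W (go to 15, an L position)
n=17: L (sole option 16(W) is W)
n=18: W (go to 9, an L position)
n=19: L (sole option 18(W) is W)
n=20: W (go to 19, an L position)
n=21: L (sole option 20(W) is W)
n=22: W (go to 11, an L position)
From 22 Alice can move to 11, reaching an L position.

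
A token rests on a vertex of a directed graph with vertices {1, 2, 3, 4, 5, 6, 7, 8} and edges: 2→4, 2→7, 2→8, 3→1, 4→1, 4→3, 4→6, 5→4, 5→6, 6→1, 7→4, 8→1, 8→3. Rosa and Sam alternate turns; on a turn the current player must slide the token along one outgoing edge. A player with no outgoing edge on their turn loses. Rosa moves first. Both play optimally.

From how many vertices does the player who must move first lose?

Compute win/loss labels from the base case upward. A position with no move is L. Any other position is W if it can reach an L in one move, else L.
Every edge goes from a vertex to one that appears earlier in the order 1, 6, 3, 4, 8, 7, 2, 5, so processing vertices in that order labels each vertex after all of its successors.
1: no outgoing edge → L
6: W (go to 1, an L position)
3: W (go to 1, an L position)
4: W (go to 1, an L position)
8: W (go to 1, an L position)
7: L (sole option 4(W) is W)
2: W (go to 7, an L position)
5: L (options 4(W), 6(W) are all W)
The L vertices are 1, 5, 7; that is 3 in all.

3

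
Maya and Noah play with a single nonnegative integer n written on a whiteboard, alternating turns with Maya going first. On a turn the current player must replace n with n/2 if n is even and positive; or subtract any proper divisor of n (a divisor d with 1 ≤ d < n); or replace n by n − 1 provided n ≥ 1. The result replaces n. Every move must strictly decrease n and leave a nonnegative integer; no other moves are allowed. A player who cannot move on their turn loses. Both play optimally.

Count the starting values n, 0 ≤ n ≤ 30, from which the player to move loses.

Use the standard recursion: the mover loses at a terminal position; elsewhere, the mover wins exactly when some move hands the opponent an L position.
n=0: no move → L
n=1: can move to 0, which is L ⇒ W
n=2: the only move is to 1(W), a W ⇒ L
n=3: can move to 2, which is L ⇒ W
n=4: can move to 2, which is L ⇒ W
n=5: the only move is to 4(W), a W ⇒ L
n=6: can move to 5, which is L ⇒ W
n=7: the only move is to 6(W), a W ⇒ L
n=8: can move to 7, which is L ⇒ W
n=9: moves to 6(W), 8(W); every one is W ⇒ L
n=10: can move to 5, which is L ⇒ W
n=11: the only move is to 10(W), a W ⇒ L
n=12: can move to 9, which is L ⇒ W
n=13: the only move is to 12(W), a W ⇒ L
n=14: can move to 7, which is L ⇒ W
n=15: moves to 10(W), 12(W), 14(W); every one is W ⇒ L
n=16: can move to 15, which is L ⇒ W
n=17: the only move is to 16(W), a W ⇒ L
n=18: can move to 9, which is L ⇒ W
n=19: the only move is to 18(W), a W ⇒ L
n=20: can move to 15, which is L ⇒ W
n=21: moves to 14(W), 18(W), 20(W); every one is W ⇒ L
n=22: can move to 11, which is L ⇒ W
n=23: the only move is to 22(W), a W ⇒ L
n=24: can move to 21, which is L ⇒ W
n=25: moves to 20(W), 24(W); every one is W ⇒ L
n=26: can move to 13, which is L ⇒ W
n=27: moves to 18(W), 24(W), 26(W); every one is W ⇒ L
n=28: can move to 21, which is L ⇒ W
n=29: the only move is to 28(W), a W ⇒ L
n=30: can move to 15, which is L ⇒ W
L entries with 0 ≤ n ≤ 30: n = 0, 2, 5, 7, 9, 11, 13, 15, 17, 19, 21, 23, 25, 27, 29; that makes 15.

15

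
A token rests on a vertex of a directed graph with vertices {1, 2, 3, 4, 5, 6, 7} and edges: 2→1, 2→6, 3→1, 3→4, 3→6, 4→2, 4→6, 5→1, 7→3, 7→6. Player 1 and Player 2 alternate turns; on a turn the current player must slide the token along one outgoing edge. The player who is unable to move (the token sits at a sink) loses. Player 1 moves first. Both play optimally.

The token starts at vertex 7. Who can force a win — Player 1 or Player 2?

Player 1 wins.

Build the W/L table. Terminal = L. A non-terminal position is W if it has a move to some L; otherwise it is L.
Every edge goes from a vertex to one that appears earlier in the order 1, 6, 2, 4, 3, 7, 5, so processing vertices in that order labels each vertex after all of its successors.
1: no outgoing edge → L
6: no outgoing edge → L
2: →6(L), so W
4: →6(L), so W
3: →6(L), so W
7: →6(L), so W
5: →1(L), so W
From 7 Player 1 can move to 6, reaching an L position.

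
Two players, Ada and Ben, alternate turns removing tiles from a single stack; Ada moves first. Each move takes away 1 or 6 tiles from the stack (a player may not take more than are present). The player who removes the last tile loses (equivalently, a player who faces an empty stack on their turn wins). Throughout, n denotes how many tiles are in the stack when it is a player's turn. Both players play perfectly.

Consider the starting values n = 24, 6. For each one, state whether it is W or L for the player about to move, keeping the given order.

Work bottom-up. With no move the player to move wins. Otherwise the position is W if at least one move leads to an L position for the opponent, and L if every move leads to a W.
n=0: no move; the opponent has just taken the last tile and therefore loses → W
n=1: →0(W) only, which is W, so L
n=2: →1(L), so W
n=3: →2(W) only, which is W, so L
n=4: →3(L), so W
n=5: →4(W) only, which is W, so L
n=6: →5(L), so W
n=7: →1(L), so W
n=8: →7(W), 2(W) — all W, so L
n=9: →8(L), so W
n=10: →9(W), 4(W) — all W, so L
n=11: →10(L), so W
n=12: →11(W), 6(W) — all W, so L
n=13: →12(L), so W
n=14: →8(L), so W
n=15: →14(W), 9(W) — all W, so L
n=16: →15(L), so W
n=17: →16(W), 11(W) — all W, so L
n=18: →17(L), so W
n=19: →18(W), 13(W) — all W, so L
n=20: →19(L), so W
n=21: →15(L), so W
n=22: →21(W), 16(W) — all W, so L
n=23: →22(L), so W
n=24: →23(W), 18(W) — all W, so L

24: L, 6: W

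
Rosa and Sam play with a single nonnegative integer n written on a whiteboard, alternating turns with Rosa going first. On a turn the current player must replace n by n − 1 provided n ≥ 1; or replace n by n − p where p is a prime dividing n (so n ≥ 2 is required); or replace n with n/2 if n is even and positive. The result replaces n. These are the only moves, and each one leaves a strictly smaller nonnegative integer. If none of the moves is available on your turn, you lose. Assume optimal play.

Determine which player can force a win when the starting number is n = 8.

Classify positions by backward induction: terminal positions (no move available) are L. From any other position, the mover wins iff some move reaches an L.
n=0: no move → L
n=1: reaches L-position 0 → W
n=2: reaches L-position 0 → W
n=3: reaches L-position 0 → W
n=4: only reaches 2(W), 3(W), all W → L
n=5: reaches L-position 0 → W
n=6: reaches L-position 4 → W
n=7: reaches L-position 0 → W
n=8: reaches L-position 4 → W
From 8 Rosa can move to 4, reaching an L position.

Rosa wins.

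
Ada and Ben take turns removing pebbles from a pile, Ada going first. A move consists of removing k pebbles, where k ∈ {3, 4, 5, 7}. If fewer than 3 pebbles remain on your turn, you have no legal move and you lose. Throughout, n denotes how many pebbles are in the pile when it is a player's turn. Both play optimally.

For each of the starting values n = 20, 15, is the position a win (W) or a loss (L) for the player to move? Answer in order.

Label each position W (a win for the player to move) or L (a loss). A position with no legal move is L; any other position is W exactly when some move reaches an L, and L when every move reaches a W.
n=0: no move → L
n=1: no move → L
n=2: no move → L
n=3: can move to 0, which is L ⇒ W
n=4: can move to 1, which is L ⇒ W
n=5: can move to 2, which is L ⇒ W
n=6: can move to 2, which is L ⇒ W
n=7: can move to 2, which is L ⇒ W
n=8: can move to 1, which is L ⇒ W
n=9: can move to 2, which is L ⇒ W
n=10: moves to 7(W), 6(W), 5(W), 3(W); every one is W ⇒ L
n=11: moves to 8(W), 7(W), 6(W), 4(W); every one is W ⇒ L
n=12: moves to 9(W), 8(W), 7(W), 5(W); every one is W ⇒ L
n=13: can move to 10, which is L ⇒ W
n=14: can move to 11, which is L ⇒ W
n=15: can move to 12, which is L ⇒ W
n=16: can move to 12, which is L ⇒ W
n=17: can move to 12, which is L ⇒ W
n=18: can move to 11, which is L ⇒ W
n=19: can move to 12, which is L ⇒ W
n=20: moves to 17(W), 16(W), 15(W), 13(W); every one is W ⇒ L

20: L, 15: W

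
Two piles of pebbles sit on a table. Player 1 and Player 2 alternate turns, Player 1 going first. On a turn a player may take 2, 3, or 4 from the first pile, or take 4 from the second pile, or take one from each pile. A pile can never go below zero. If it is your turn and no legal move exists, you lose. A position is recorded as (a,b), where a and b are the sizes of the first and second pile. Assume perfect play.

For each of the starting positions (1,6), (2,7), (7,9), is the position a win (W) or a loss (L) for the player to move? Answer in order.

Build the W/L table. Terminal = L. A non-terminal position is W if it has a move to some L; otherwise it is L.
No move ever increases a pile, so every position that can arise here has a ≤ 7 and b ≤ 9; it is enough to label the cells with 0 ≤ a ≤ 7 and 0 ≤ b ≤ 9.
Every move lowers a or b (never raises either), so fill the grid row by row in increasing a, and left to right within a row: each cell's successors are then already labelled.
      b=0  b=1  b=2  b=3  b=4  b=5  b=6  b=7  b=8  b=9
a=0:    L    L    L    L    W    W    W    W    L    L
a=1:    L    W    W    W    W    L    L    L    L    W
a=2:    W    W    W    W    L    L    W    W    W    W
a=3:    W    W    W    W    L    W    W    W    W    W
a=4:    W    W    W    W    W    W    W    W    W    W
a=5:    W    L    L    L    W    W    W    W    W    L
a=6:    L    L    W    W    W    W    L    L    L    L
a=7:    L    W    W    W    W    L    L    W    W    W
Cells with no legal move (terminal, hence L): (0,0), (0,1), (0,2), (0,3), (1,0).
The remaining L cells, each justified by listing all of its moves:
(0,8): L (sole option (0,4)(W) is W)
(0,9): L (sole option (0,5)(W) is W)
(1,5): L (options (1,1)(W), (0,4)(W) are all W)
(1,6): L (options (1,2)(W), (0,5)(W) are all W)
(1,7): L (options (1,3)(W), (0,6)(W) are all W)
(1,8): L (options (1,4)(W), (0,7)(W) are all W)
(2,4): L (options (0,4)(W), (2,0)(W), (1,3)(W) are all W)
(2,5): L (options (0,5)(W), (2,1)(W), (1,4)(W) are all W)
(3,4): L (options (1,4)(W), (0,4)(W), (3,0)(W), (2,3)(W) are all W)
(5,1): L (options (3,1)(W), (2,1)(W), (1,1)(W), (4,0)(W) are all W)
(5,2): L (options (3,2)(W), (2,2)(W), (1,2)(W), (4,1)(W) are all W)
(5,3): L (options (3,3)(W), (2,3)(W), (1,3)(W), (4,2)(W) are all W)
(5,9): L (options (3,9)(W), (2,9)(W), (1,9)(W), (5,5)(W), (4,8)(W) are all W)
(6,0): L (options (4,0)(W), (3,0)(W), (2,0)(W) are all W)
(6,1): L (options (4,1)(W), (3,1)(W), (2,1)(W), (5,0)(W) are all W)
(6,6): L (options (4,6)(W), (3,6)(W), (2,6)(W), (6,2)(W), (5,5)(W) are all W)
(6,7): L (options (4,7)(W), (3,7)(W), (2,7)(W), (6,3)(W), (5,6)(W) are all W)
(6,8): L (options (4,8)(W), (3,8)(W), (2,8)(W), (6,4)(W), (5,7)(W) are all W)
(6,9): L (options (4,9)(W), (3,9)(W), (2,9)(W), (6,5)(W), (5,8)(W) are all W)
(7,0): L (options (5,0)(W), (4,0)(W), (3,0)(W) are all W)
(7,5): L (options (5,5)(W), (4,5)(W), (3,5)(W), (7,1)(W), (6,4)(W) are all W)
(7,6): L (options (5,6)(W), (4,6)(W), (3,6)(W), (7,2)(W), (6,5)(W) are all W)
Every other cell has at least one move into one of the L cells above, so it is W.
(1,6): one of the L cells justified above, so L
(2,7): the move to (1,6) reaches an L cell, so W
(7,9): the move to (5,9) reaches an L cell, so W

(1,6): L, (2,7): W, (7,9): W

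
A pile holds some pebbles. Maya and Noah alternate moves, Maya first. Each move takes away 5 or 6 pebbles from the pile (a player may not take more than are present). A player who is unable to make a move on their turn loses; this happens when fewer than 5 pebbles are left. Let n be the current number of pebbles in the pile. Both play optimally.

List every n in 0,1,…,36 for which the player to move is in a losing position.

0, 1, 2, 3, 4, 11, 12, 13, 14, 15, 22, 23, 24, 25, 26, 33, 34, 35, 36

Label each position W (a win for the player to move) or L (a loss). A position with no legal move is L; any other position is W exactly when some move reaches an L, and L when every move reaches a W.
n=0: no move → L
n=1: no move → L
n=2: no move → L
n=3: no move → L
n=4: no move → L
n=5: W (go to 0, an L position)
n=6: W (go to 1, an L position)
n=7: W (go to 2, an L position)
n=8: W (go to 3, an L position)
n=9: W (go to 4, an L position)
n=10: W (go to 4, an L position)
n=11: L (options 6(W), 5(W) are all W)
n=12: L (options 7(W), 6(W) are all W)
n=13: L (options 8(W), 7(W) are all W)
n=14: L (options 9(W), 8(W) are all W)
n=15: L (options 10(W), 9(W) are all W)
n=16: W (go to 11, an L position)
n=17: W (go to 12, an L position)
n=18: W (go to 13, an L position)
n=19: W (go to 14, an L position)
n=20: W (go to 15, an L position)
n=21: W (go to 15, an L position)
n=22: L (options 17(W), 16(W) are all W)
n=23: L (options 18(W), 17(W) are all W)
n=24: L (options 19(W), 18(W) are all W)
n=25: L (options 20(W), 19(W) are all W)
n=26: L (options 21(W), 20(W) are all W)
n=27: W (go to 22, an L position)
n=28: W (go to 23, an L position)
n=29: W (go to 24, an L position)
n=30: W (go to 25, an L position)
n=31: W (go to 26, an L position)
n=32: W (go to 26, an L position)
n=33: L (options 28(W), 27(W) are all W)
n=34: L (options 29(W), 28(W) are all W)
n=35: L (options 30(W), 29(W) are all W)
n=36: L (options 31(W), 30(W) are all W)
The losing starting values of n are exactly the entries labelled L in this table (19 of them).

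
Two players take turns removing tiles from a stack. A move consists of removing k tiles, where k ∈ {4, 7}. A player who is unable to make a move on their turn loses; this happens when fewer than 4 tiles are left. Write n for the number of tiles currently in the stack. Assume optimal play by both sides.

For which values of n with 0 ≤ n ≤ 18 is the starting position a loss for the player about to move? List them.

0, 1, 2, 3, 11, 12, 13, 14

Label each position W (a win for the player to move) or L (a loss). A position with no legal move is L; any other position is W exactly when some move reaches an L, and L when every move reaches a W.
n=0: no move → L
n=1: no move → L
n=2: no move → L
n=3: no move → L
n=4: →0(L), so W
n=5: →1(L), so W
n=6: →2(L), so W
n=7: →3(L), so W
n=8: →1(L), so W
n=9: →2(L), so W
n=10: →3(L), so W
n=11: →7(W), 4(W) — all W, so L
n=12: →8(W), 5(W) — all W, so L
n=13: →9(W), 6(W) — all W, so L
n=14: →10(W), 7(W) — all W, so L
n=15: →11(L), so W
n=16: →12(L), so W
n=17: →13(L), so W
n=18: →14(L), so W
The losing starting values of n are exactly the entries labelled L in this table (8 of them).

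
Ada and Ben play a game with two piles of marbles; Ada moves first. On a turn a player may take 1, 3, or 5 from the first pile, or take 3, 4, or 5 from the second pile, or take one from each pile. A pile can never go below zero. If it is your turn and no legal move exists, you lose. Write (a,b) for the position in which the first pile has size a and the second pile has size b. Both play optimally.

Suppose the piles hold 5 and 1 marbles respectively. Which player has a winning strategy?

Ada wins.

Classify positions by backward induction: terminal positions (no move available) are L. From any other position, the mover wins iff some move reaches an L.
No move ever increases a pile, so every position that can arise here has a ≤ 5 and b ≤ 1; it is enough to label the cells with 0 ≤ a ≤ 5 and 0 ≤ b ≤ 1.
Every move lowers a or b (never raises either), so fill the grid row by row in increasing a, and left to right within a row: each cell's successors are then already labelled.
      b=0  b=1
a=0:    L    L
a=1:    W    W
a=2:    L    L
a=3:    W    W
a=4:    L    L
a=5:    W    W
Cells with no legal move (terminal, hence L): (0,0), (0,1).
The remaining L cells, each justified by listing all of its moves:
(2,0): →(1,0)(W) only, which is W, so L
(2,1): →(1,1)(W), (1,0)(W) — all W, so L
(4,0): →(3,0)(W), (1,0)(W) — all W, so L
(4,1): →(3,1)(W), (1,1)(W), (3,0)(W) — all W, so L
Every other cell has at least one move into one of the L cells above, so it is W.
From (5,1) Ada can move to (4,1), reaching an L position.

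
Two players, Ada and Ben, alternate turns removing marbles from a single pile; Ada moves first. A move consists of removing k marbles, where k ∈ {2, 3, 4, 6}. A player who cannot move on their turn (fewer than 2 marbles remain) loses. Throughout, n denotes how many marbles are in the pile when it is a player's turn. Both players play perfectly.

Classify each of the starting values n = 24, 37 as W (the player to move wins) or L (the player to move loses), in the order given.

Build the W/L table. Terminal = L. A non-terminal position is W if it has a move to some L; otherwise it is L.
n=0: no move → L
n=1: no move → L
n=2: can move to 0, which is L ⇒ W
n=3: can move to 1, which is L ⇒ W
n=4: can move to 1, which is L ⇒ W
n=5: can move to 1, which is L ⇒ W
n=6: can move to 0, which is L ⇒ W
n=7: can move to 1, which is L ⇒ W
n=8: moves to 6(W), 5(W), 4(W), 2(W); every one is W ⇒ L
n=9: moves to 7(W), 6(W), 5(W), 3(W); every one is W ⇒ L
n=10: can move to 8, which is L ⇒ W
n=11: can move to 9, which is L ⇒ W
n=12: can move to 9, which is L ⇒ W
n=13: can move to 9, which is L ⇒ W
n=14: can move to 8, which is L ⇒ W
n=15: can move to 9, which is L ⇒ W
n=16: moves to 14(W), 13(W), 12(W), 10(W); every one is W ⇒ L
n=17: moves to 15(W), 14(W), 13(W), 11(W); every one is W ⇒ L
n=18: can move to 16, which is L ⇒ W
n=19: can move to 17, which is L ⇒ W
n=20: can move to 17, which is L ⇒ W
n=21: can move to 17, which is L ⇒ W
n=22: can move to 16, which is L ⇒ W
n=23: can move to 17, which is L ⇒ W
n=24: moves to 22(W), 21(W), 20(W), 18(W); every one is W ⇒ L
n=25: moves to 23(W), 22(W), 21(W), 19(W); every one is W ⇒ L
n=26: can move to 24, which is L ⇒ W
n=27: can move to 25, which is L ⇒ W
n=28: can move to 25, which is L ⇒ W
n=29: can move to 25, which is L ⇒ W
n=30: can move to 24, which is L ⇒ W
n=31: can move to 25, which is L ⇒ W
n=32: moves to 30(W), 29(W), 28(W), 26(W); every one is W ⇒ L
n=33: moves to 31(W), 30(W), 29(W), 27(W); every one is W ⇒ L
n=34: can move to 32, which is L ⇒ W
n=35: can move to 33, which is L ⇒ W
n=36: can move to 33, which is L ⇒ W
n=37: can move to 33, which is L ⇒ W

24: L, 37: W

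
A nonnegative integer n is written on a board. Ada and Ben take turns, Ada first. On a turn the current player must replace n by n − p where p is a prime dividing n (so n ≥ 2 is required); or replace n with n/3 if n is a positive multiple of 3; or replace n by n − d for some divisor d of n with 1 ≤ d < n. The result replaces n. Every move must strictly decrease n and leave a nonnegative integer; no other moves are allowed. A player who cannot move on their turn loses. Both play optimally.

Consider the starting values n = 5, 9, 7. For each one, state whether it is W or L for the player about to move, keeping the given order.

5: W, 9: L, 7: W

Positions with no move are L. A position that does have a move is losing for the player to move precisely when every available move leads to a winning position for the opponent. Fill in the labels:
n=0: no move → L
n=1: no move → L
n=2: W (go to 0, an L position)
n=3: W (go to 0, an L position)
n=4: L (options 2(W), 3(W) are all W)
n=5: W (go to 0, an L position)
n=6: W (go to 4, an L position)
n=7: W (go to 0, an L position)
n=8: W (go to 4, an L position)
n=9: L (options 3(W), 6(W), 8(W) are all W)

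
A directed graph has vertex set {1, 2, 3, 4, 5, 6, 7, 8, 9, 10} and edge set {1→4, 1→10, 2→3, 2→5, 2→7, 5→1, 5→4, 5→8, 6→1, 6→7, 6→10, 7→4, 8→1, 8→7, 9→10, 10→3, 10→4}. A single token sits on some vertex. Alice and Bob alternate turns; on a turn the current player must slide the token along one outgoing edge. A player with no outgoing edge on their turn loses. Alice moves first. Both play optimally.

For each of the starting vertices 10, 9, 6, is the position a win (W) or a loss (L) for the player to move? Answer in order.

Compute win/loss labels from the base case upward. A position with no move is L. Any other position is W if it can reach an L in one move, else L.
Every edge goes from a vertex to one that appears earlier in the order 3, 4, 10, 9, 7, 1, 8, 5, 2, 6, so processing vertices in that order labels each vertex after all of its successors.
3: no outgoing edge → L
4: no outgoing edge → L
10: can move to 4, which is L ⇒ W
9: the only move is to 10(W), a W ⇒ L
7: can move to 4, which is L ⇒ W
1: can move to 4, which is L ⇒ W
8: moves to 1(W), 7(W); every one is W ⇒ L
5: can move to 8, which is L ⇒ W
2: can move to 3, which is L ⇒ W
6: moves to 1(W), 7(W), 10(W); every one is W ⇒ L

10: W, 9: L, 6: L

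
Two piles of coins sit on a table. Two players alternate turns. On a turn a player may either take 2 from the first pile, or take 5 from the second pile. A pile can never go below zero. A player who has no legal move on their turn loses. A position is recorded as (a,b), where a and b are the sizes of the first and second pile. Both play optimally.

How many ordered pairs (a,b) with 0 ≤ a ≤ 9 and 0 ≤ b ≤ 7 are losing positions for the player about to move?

42

Label each position W (a win for the player to move) or L (a loss). A position with no legal move is L; any other position is W exactly when some move reaches an L, and L when every move reaches a W.
Every move lowers a or b (never raises either), so fill the grid row by row in increasing a, and left to right within a row: each cell's successors are then already labelled.
      b=0  b=1  b=2  b=3  b=4  b=5  b=6  b=7
a=0:    L    L    L    L    L    W    W    W
a=1:    L    L    L    L    L    W    W    W
a=2:    W    W    W    W    W    L    L    L
a=3:    W    W    W    W    W    L    L    L
a=4:    L    L    L    L    L    W    W    W
a=5:    L    L    L    L    L    W    W    W
a=6:    W    W    W    W    W    L    L    L
a=7:    W    W    W    W    W    L    L    L
a=8:    L    L    L    L    L    W    W    W
a=9:    L    L    L    L    L    W    W    W
Cells with no legal move (terminal, hence L): (0,0), (0,1), (0,2), (0,3), (0,4), (1,0), (1,1), (1,2), (1,3), (1,4).
The remaining L cells, each justified by listing all of its moves:
(2,5): only reaches (0,5)(W), (2,0)(W), all W → L
(2,6): only reaches (0,6)(W), (2,1)(W), all W → L
(2,7): only reaches (0,7)(W), (2,2)(W), all W → L
(3,5): only reaches (1,5)(W), (3,0)(W), all W → L
(3,6): only reaches (1,6)(W), (3,1)(W), all W → L
(3,7): only reaches (1,7)(W), (3,2)(W), all W → L
(4,0): only reaches (2,0)(W), which is W → L
(4,1): only reaches (2,1)(W), which is W → L
(4,2): only reaches (2,2)(W), which is W → L
(4,3): only reaches (2,3)(W), which is W → L
(4,4): only reaches (2,4)(W), which is W → L
(5,0): only reaches (3,0)(W), which is W → L
(5,1): only reaches (3,1)(W), which is W → L
(5,2): only reaches (3,2)(W), which is W → L
(5,3): only reaches (3,3)(W), which is W → L
(5,4): only reaches (3,4)(W), which is W → L
(6,5): only reaches (4,5)(W), (6,0)(W), all W → L
(6,6): only reaches (4,6)(W), (6,1)(W), all W → L
(6,7): only reaches (4,7)(W), (6,2)(W), all W → L
(7,5): only reaches (5,5)(W), (7,0)(W), all W → L
(7,6): only reaches (5,6)(W), (7,1)(W), all W → L
(7,7): only reaches (5,7)(W), (7,2)(W), all W → L
(8,0): only reaches (6,0)(W), which is W → L
(8,1): only reaches (6,1)(W), which is W → L
(8,2): only reaches (6,2)(W), which is W → L
(8,3): only reaches (6,3)(W), which is W → L
(8,4): only reaches (6,4)(W), which is W → L
(9,0): only reaches (7,0)(W), which is W → L
(9,1): only reaches (7,1)(W), which is W → L
(9,2): only reaches (7,2)(W), which is W → L
(9,3): only reaches (7,3)(W), which is W → L
(9,4): only reaches (7,4)(W), which is W → L
Every other cell has at least one move into one of the L cells above, so it is W.
L cells per row: a=0: 5, a=1: 5, a=2: 3, a=3: 3, a=4: 5, a=5: 5, a=6: 3, a=7: 3, a=8: 5, a=9: 5; total 42.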